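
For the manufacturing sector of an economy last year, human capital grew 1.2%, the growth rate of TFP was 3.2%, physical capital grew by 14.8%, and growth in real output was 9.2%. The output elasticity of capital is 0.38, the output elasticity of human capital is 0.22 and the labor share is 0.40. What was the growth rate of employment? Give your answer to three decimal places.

Labor's share = 1 − 0.38 − 0.22 = 0.4.
gY = gA + 0.38×14.8 + 0.22×1.2 + 0.4×g.
0.4×g = 9.2 − 3.2 − 5.888 = 0.112.
g = 0.112 / 0.4 = 0.28%.

Employment grew 0.280%.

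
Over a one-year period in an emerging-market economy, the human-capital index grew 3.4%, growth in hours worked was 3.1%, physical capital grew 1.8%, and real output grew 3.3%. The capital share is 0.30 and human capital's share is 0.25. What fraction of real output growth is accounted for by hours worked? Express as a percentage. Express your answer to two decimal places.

Labor's share = 1 − 0.3 − 0.25 = 0.45.
Hours worked contributed 0.45 × 3.1 = 1.395 pp.
Share of growth = 1.395 / 3.3 × 100 = 42.2727%.

Hours worked accounted for 42.27% of growth.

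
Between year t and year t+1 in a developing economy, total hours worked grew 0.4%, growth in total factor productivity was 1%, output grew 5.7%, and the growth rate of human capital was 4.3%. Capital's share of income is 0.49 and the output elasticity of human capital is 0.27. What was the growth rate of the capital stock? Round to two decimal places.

Labor's share = 1 − 0.49 − 0.27 = 0.24.
gY = gA + 0.27×4.3 + 0.24×0.4 + 0.49×g.
0.49×g = 5.7 − 1 − 1.257 = 3.443.
g = 3.443 / 0.49 = 7.0265%.

The capital stock growth was 7.03%.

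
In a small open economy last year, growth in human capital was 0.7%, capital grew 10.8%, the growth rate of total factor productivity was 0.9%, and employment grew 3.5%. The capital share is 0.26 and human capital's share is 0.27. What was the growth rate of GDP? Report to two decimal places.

5.54%

Labor's share = 1 − 0.26 − 0.27 = 0.47.
Capital: 0.26 × 10.8 = 2.808 pp.
Human capital: 0.27 × 0.7 = 0.189 pp.
Employment: 0.47 × 3.5 = 1.645 pp.
Output growth = 0.9 + 4.642 = 5.542%.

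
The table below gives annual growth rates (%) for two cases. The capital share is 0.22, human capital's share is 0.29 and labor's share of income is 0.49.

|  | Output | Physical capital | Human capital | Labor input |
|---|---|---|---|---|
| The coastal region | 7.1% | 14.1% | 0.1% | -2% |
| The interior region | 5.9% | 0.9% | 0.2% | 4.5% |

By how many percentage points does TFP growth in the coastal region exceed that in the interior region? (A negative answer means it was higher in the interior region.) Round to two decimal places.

Labor's share = 1 − 0.22 − 0.29 = 0.49.
The coastal region: TFP = 7.1 − 3.102 − 0.029 + 0.98 = 4.949%.
The interior region: TFP = 5.9 − 0.198 − 0.058 − 2.205 = 3.439%.
Difference = 4.949 − (3.439) = 1.51 pp.

1.51 percentage points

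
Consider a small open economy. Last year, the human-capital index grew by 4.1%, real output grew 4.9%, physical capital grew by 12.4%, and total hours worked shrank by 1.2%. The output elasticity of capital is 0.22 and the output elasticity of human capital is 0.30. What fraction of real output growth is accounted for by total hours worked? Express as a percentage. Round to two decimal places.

Labor's share = 1 − 0.22 − 0.3 = 0.48.
Total hours worked contributed 0.48 × (-1.2) = -0.576 pp.
Share of growth = -0.576 / 4.9 × 100 = -11.7551%.

-11.76%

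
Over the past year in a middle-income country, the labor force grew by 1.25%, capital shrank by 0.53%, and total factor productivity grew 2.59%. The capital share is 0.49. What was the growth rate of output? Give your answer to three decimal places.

2.968%

Labor's share = 1 − 0.49 = 0.51.
Capital: 0.49 × (-0.53) = -0.2597 pp.
The labor force: 0.51 × 1.25 = 0.6375 pp.
Output growth = 2.59 + 0.3778 = 2.9678%.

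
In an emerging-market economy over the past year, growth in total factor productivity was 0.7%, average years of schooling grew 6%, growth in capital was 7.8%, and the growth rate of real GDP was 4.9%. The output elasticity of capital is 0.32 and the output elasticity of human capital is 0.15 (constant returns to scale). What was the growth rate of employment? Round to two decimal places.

1.52%

Labor's share = 1 − 0.32 − 0.15 = 0.53.
gY = gA + 0.32×7.8 + 0.15×6 + 0.53×g.
0.53×g = 4.9 − 0.7 − 3.396 = 0.804.
g = 0.804 / 0.53 = 1.517%.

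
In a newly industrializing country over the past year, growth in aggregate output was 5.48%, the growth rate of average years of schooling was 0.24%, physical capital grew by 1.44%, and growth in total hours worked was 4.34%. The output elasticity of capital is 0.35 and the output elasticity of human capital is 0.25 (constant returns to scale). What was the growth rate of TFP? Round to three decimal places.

3.180%

Labor's share = 1 − 0.35 − 0.25 = 0.4.
Physical capital: 0.35 × 1.44 = 0.504 pp.
Average years of schooling: 0.25 × 0.24 = 0.06 pp.
Total hours worked: 0.4 × 4.34 = 1.736 pp.
TFP growth = 5.48 − 2.3 = 3.18%.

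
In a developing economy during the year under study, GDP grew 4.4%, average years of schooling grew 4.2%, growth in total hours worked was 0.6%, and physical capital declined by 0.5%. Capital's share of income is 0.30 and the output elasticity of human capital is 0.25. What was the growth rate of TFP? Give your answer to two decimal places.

Labor's share = 1 − 0.3 − 0.25 = 0.45.
Physical capital: 0.3 × (-0.5) = -0.15 pp.
Average years of schooling: 0.25 × 4.2 = 1.05 pp.
Total hours worked: 0.45 × 0.6 = 0.27 pp.
TFP growth = 4.4 − 1.17 = 3.23%.

3.23%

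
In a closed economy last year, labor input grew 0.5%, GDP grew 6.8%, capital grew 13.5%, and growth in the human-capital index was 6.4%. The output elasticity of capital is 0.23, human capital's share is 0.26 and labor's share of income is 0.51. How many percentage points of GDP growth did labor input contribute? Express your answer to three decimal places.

Labor's share = 1 − 0.23 − 0.26 = 0.51.
Contribution = share × growth = 0.51 × 0.5 = 0.255 pp.

0.255 pp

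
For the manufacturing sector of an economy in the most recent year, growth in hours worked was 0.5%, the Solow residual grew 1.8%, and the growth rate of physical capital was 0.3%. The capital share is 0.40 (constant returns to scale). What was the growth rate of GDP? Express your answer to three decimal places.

2.220%

Labor's share = 1 − 0.4 = 0.6.
Physical capital: 0.4 × 0.3 = 0.12 pp.
Hours worked: 0.6 × 0.5 = 0.3 pp.
Output growth = 1.8 + 0.42 = 2.22%.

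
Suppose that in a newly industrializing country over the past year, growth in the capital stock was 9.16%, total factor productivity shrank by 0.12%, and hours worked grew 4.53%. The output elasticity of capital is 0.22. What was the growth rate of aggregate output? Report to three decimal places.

Labor's share = 1 − 0.22 = 0.78.
The capital stock: 0.22 × 9.16 = 2.0152 pp.
Hours worked: 0.78 × 4.53 = 3.5334 pp.
Output growth = -0.12 + 5.5486 = 5.4286%.

5.429%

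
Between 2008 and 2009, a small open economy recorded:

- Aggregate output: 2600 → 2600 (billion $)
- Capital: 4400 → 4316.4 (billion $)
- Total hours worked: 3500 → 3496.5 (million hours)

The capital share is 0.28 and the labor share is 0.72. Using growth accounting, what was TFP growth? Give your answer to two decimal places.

Aggregate output growth = (2600 − 2600) / 2600 = 0%.
Capital growth = (4316.4 − 4400) / 4400 = -1.9%.
Total hours worked growth = (3496.5 − 3500) / 3500 = -0.1%.
Labor's share = 1 − 0.28 = 0.72.
Capital: 0.28 × (-1.9) = -0.532 pp.
Total hours worked: 0.72 × (-0.1) = -0.072 pp.
TFP growth = 0 + 0.604 = 0.604%.

0.60%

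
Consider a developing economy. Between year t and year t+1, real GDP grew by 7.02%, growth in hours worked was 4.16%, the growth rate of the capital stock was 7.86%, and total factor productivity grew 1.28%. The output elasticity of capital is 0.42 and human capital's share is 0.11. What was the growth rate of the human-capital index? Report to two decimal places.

Labor's share = 1 − 0.42 − 0.11 = 0.47.
gY = gA + 0.42×7.86 + 0.47×4.16 + 0.11×g.
0.11×g = 7.02 − 1.28 − 5.2564 = 0.4836.
g = 0.4836 / 0.11 = 4.3964%.

The human-capital index growth was 4.40%.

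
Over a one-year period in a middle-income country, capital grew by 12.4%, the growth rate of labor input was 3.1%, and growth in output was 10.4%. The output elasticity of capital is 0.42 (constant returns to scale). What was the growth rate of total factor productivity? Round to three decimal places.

Labor's share = 1 − 0.42 = 0.58.
Capital: 0.42 × 12.4 = 5.208 pp.
Labor input: 0.58 × 3.1 = 1.798 pp.
TFP growth = 10.4 − 7.006 = 3.394%.

Total factor productivity growth was 3.394%.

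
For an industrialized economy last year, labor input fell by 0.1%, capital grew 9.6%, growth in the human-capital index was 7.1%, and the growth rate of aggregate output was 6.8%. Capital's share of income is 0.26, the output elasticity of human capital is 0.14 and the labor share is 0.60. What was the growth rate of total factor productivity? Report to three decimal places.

3.370%

Labor's share = 1 − 0.26 − 0.14 = 0.6.
Capital: 0.26 × 9.6 = 2.496 pp.
The human-capital index: 0.14 × 7.1 = 0.994 pp.
Labor input: 0.6 × (-0.1) = -0.06 pp.
TFP growth = 6.8 − 3.43 = 3.37%.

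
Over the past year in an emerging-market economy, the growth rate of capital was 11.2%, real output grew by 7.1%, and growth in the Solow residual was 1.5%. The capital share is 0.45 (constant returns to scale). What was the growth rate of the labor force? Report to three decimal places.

1.018%

Labor's share = 1 − 0.45 = 0.55.
gY = gA + 0.45×11.2 + 0.55×g.
0.55×g = 7.1 − 1.5 − 5.04 = 0.56.
g = 0.56 / 0.55 = 1.01818%.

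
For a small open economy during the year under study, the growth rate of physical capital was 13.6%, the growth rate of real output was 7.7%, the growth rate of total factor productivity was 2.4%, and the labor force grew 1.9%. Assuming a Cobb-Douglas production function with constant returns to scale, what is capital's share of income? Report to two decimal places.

gY = gA + α·gK + (1−α)·gL, so gY − gA − gL = α(gK − gL).
7.7 − 2.4 − 1.9 = α × (13.6 − 1.9).
3.4 = 11.7 α, so α = 0.2906.

Capital's share of income is 0.29.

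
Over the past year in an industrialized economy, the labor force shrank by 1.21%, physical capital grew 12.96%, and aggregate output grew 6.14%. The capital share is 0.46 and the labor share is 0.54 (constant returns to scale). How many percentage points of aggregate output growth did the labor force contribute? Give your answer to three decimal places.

Labor's share = 1 − 0.46 = 0.54.
Contribution = share × growth = 0.54 × (-1.21) = -0.6534 pp.

-0.653 pp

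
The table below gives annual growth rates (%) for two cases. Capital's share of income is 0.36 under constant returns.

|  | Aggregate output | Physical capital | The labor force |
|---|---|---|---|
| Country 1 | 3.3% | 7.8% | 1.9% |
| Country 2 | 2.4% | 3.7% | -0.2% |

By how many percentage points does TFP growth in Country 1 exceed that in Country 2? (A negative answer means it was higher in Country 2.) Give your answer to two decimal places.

-1.92 percentage points

Labor's share = 1 − 0.36 = 0.64.
Country 1: TFP = 3.3 − 2.808 − 1.216 = -0.724%.
Country 2: TFP = 2.4 − 1.332 + 0.128 = 1.196%.
Difference = -0.724 − (1.196) = -1.92 pp.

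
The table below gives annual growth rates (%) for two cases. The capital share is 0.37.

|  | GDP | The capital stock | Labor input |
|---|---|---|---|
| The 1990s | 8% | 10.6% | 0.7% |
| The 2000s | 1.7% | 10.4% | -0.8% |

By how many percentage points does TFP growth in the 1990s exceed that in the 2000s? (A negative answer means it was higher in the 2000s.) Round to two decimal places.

Labor's share = 1 − 0.37 = 0.63.
The 1990s: TFP = 8 − 3.922 − 0.441 = 3.637%.
The 2000s: TFP = 1.7 − 3.848 + 0.504 = -1.644%.
Difference = 3.637 − (-1.644) = 5.281 pp.

5.28 percentage points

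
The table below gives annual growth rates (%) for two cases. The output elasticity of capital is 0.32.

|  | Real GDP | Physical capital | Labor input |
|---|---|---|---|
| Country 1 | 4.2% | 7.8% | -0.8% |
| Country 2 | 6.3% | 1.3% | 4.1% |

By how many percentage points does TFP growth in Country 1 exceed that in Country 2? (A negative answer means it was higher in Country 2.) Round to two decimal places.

-0.85 percentage points

Labor's share = 1 − 0.32 = 0.68.
Country 1: TFP = 4.2 − 2.496 + 0.544 = 2.248%.
Country 2: TFP = 6.3 − 0.416 − 2.788 = 3.096%.
Difference = 2.248 − (3.096) = -0.848 pp.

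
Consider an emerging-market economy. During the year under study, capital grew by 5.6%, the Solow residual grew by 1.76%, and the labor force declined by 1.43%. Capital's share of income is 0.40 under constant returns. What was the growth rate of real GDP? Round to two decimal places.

3.14%

Labor's share = 1 − 0.4 = 0.6.
Capital: 0.4 × 5.6 = 2.24 pp.
The labor force: 0.6 × (-1.43) = -0.858 pp.
Output growth = 1.76 + 1.382 = 3.142%.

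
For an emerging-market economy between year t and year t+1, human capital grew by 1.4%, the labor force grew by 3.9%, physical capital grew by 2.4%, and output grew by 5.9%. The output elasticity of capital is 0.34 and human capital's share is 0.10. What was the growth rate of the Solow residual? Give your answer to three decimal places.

2.760%

Labor's share = 1 − 0.34 − 0.1 = 0.56.
Physical capital: 0.34 × 2.4 = 0.816 pp.
Human capital: 0.1 × 1.4 = 0.14 pp.
The labor force: 0.56 × 3.9 = 2.184 pp.
TFP growth = 5.9 − 3.14 = 2.76%.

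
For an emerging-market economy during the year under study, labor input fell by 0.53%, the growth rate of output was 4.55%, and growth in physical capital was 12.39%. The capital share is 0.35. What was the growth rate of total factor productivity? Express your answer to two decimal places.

0.56%

Labor's share = 1 − 0.35 = 0.65.
Physical capital: 0.35 × 12.39 = 4.3365 pp.
Labor input: 0.65 × (-0.53) = -0.3445 pp.
TFP growth = 4.55 − 3.992 = 0.558%.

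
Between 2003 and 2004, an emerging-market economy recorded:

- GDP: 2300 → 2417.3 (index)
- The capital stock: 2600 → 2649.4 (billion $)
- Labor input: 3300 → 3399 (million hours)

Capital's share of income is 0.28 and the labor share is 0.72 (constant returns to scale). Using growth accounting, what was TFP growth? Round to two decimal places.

TFP grew 2.41%.

GDP growth = (2417.3 − 2300) / 2300 = 5.1%.
The capital stock growth = (2649.4 − 2600) / 2600 = 1.9%.
Labor input growth = (3399 − 3300) / 3300 = 3%.
Labor's share = 1 − 0.28 = 0.72.
The capital stock: 0.28 × 1.9 = 0.532 pp.
Labor input: 0.72 × 3 = 2.16 pp.
TFP growth = 5.1 − 2.692 = 2.408%.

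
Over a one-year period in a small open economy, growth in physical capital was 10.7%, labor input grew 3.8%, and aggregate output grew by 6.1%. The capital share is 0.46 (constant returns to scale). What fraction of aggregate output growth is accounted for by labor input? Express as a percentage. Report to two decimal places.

Labor's share = 1 − 0.46 = 0.54.
Labor input contributed 0.54 × 3.8 = 2.052 pp.
Share of growth = 2.052 / 6.1 × 100 = 33.6393%.

33.64%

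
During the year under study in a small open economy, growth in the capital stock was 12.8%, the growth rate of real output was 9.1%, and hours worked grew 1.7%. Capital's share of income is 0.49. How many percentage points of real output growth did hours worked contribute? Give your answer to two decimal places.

Labor's share = 1 − 0.49 = 0.51.
Contribution = share × growth = 0.51 × 1.7 = 0.867 pp.

0.87 percentage points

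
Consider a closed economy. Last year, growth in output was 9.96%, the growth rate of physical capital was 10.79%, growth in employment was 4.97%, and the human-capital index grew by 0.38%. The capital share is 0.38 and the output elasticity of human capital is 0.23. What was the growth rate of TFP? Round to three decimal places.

TFP growth was 3.834%.

Labor's share = 1 − 0.38 − 0.23 = 0.39.
Physical capital: 0.38 × 10.79 = 4.1002 pp.
The human-capital index: 0.23 × 0.38 = 0.0874 pp.
Employment: 0.39 × 4.97 = 1.9383 pp.
TFP growth = 9.96 − 6.1259 = 3.8341%.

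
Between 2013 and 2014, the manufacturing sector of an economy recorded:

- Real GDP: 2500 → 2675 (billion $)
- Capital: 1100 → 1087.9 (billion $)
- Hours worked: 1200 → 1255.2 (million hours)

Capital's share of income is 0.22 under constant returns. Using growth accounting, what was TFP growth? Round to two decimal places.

Real GDP growth = (2675 − 2500) / 2500 = 7%.
Capital growth = (1087.9 − 1100) / 1100 = -1.1%.
Hours worked growth = (1255.2 − 1200) / 1200 = 4.6%.
Labor's share = 1 − 0.22 = 0.78.
Capital: 0.22 × (-1.1) = -0.242 pp.
Hours worked: 0.78 × 4.6 = 3.588 pp.
TFP growth = 7 − 3.346 = 3.654%.

TFP grew 3.65%.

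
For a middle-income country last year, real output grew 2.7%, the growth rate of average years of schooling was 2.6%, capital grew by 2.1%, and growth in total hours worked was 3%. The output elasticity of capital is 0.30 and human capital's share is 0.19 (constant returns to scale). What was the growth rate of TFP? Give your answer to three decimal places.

Labor's share = 1 − 0.3 − 0.19 = 0.51.
Capital: 0.3 × 2.1 = 0.63 pp.
Average years of schooling: 0.19 × 2.6 = 0.494 pp.
Total hours worked: 0.51 × 3 = 1.53 pp.
TFP growth = 2.7 − 2.654 = 0.046%.

TFP grew 0.046%.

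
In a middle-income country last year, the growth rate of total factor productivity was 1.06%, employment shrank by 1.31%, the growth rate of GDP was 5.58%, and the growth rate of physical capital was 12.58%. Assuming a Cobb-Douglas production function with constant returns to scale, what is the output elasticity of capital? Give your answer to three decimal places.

α = 0.420

gY = gA + α·gK + (1−α)·gL, so gY − gA − gL = α(gK − gL).
5.58 − 1.06 + 1.31 = α × (12.58 − (-1.31)).
5.83 = 13.89 α, so α = 0.41973.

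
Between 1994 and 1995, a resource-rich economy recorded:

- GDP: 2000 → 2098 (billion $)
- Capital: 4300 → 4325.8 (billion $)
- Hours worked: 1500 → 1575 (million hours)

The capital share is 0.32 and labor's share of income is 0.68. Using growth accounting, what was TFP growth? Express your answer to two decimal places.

GDP growth = (2098 − 2000) / 2000 = 4.9%.
Capital growth = (4325.8 − 4300) / 4300 = 0.6%.
Hours worked growth = (1575 − 1500) / 1500 = 5%.
Labor's share = 1 − 0.32 = 0.68.
Capital: 0.32 × 0.6 = 0.192 pp.
Hours worked: 0.68 × 5 = 3.4 pp.
TFP growth = 4.9 − 3.592 = 1.308%.

1.31%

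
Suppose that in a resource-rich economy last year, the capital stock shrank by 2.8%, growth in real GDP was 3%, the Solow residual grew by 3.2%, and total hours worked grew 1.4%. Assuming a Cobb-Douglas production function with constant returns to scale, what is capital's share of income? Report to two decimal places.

gY = gA + α·gK + (1−α)·gL, so gY − gA − gL = α(gK − gL).
3 − 3.2 − 1.4 = α × (-2.8 − 1.4).
-1.6 = -4.2 α, so α = 0.381.

Capital's share of income is 0.38.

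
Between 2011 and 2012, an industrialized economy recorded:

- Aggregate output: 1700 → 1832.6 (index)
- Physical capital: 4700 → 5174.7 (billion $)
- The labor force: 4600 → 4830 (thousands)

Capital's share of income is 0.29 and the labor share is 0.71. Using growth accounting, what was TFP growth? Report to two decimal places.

1.32%

Aggregate output growth = (1832.6 − 1700) / 1700 = 7.8%.
Physical capital growth = (5174.7 − 4700) / 4700 = 10.1%.
The labor force growth = (4830 − 4600) / 4600 = 5%.
Labor's share = 1 − 0.29 = 0.71.
Physical capital: 0.29 × 10.1 = 2.929 pp.
The labor force: 0.71 × 5 = 3.55 pp.
TFP growth = 7.8 − 6.479 = 1.321%.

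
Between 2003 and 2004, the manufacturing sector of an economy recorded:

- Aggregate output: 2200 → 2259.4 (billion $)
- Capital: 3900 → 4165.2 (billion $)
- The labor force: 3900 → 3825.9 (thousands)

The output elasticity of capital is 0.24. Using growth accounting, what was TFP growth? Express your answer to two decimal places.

Aggregate output growth = (2259.4 − 2200) / 2200 = 2.7%.
Capital growth = (4165.2 − 3900) / 3900 = 6.8%.
The labor force growth = (3825.9 − 3900) / 3900 = -1.9%.
Labor's share = 1 − 0.24 = 0.76.
Capital: 0.24 × 6.8 = 1.632 pp.
The labor force: 0.76 × (-1.9) = -1.444 pp.
TFP growth = 2.7 − 0.188 = 2.512%.

TFP grew 2.51%.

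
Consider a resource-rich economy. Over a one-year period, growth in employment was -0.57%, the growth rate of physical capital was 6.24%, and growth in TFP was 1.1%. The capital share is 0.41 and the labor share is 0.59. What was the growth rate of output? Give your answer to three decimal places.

3.322%

Labor's share = 1 − 0.41 = 0.59.
Physical capital: 0.41 × 6.24 = 2.5584 pp.
Employment: 0.59 × (-0.57) = -0.3363 pp.
Output growth = 1.1 + 2.2221 = 3.3221%.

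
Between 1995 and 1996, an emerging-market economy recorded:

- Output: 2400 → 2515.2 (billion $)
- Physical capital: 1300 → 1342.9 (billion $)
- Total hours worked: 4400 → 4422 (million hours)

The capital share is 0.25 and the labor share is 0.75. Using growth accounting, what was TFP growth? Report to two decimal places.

Output growth = (2515.2 − 2400) / 2400 = 4.8%.
Physical capital growth = (1342.9 − 1300) / 1300 = 3.3%.
Total hours worked growth = (4422 − 4400) / 4400 = 0.5%.
Labor's share = 1 − 0.25 = 0.75.
Physical capital: 0.25 × 3.3 = 0.825 pp.
Total hours worked: 0.75 × 0.5 = 0.375 pp.
TFP growth = 4.8 − 1.2 = 3.6%.

3.60%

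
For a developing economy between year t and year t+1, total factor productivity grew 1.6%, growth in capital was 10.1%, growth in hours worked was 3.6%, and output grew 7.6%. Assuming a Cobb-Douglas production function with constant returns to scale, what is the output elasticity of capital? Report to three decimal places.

0.369

gY = gA + α·gK + (1−α)·gL, so gY − gA − gL = α(gK − gL).
7.6 − 1.6 − 3.6 = α × (10.1 − 3.6).
2.4 = 6.5 α, so α = 0.36923.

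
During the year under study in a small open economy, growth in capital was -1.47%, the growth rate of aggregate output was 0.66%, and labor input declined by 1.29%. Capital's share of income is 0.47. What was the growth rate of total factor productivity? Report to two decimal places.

Labor's share = 1 − 0.47 = 0.53.
Capital: 0.47 × (-1.47) = -0.6909 pp.
Labor input: 0.53 × (-1.29) = -0.6837 pp.
TFP growth = 0.66 + 1.3746 = 2.0346%.

2.03%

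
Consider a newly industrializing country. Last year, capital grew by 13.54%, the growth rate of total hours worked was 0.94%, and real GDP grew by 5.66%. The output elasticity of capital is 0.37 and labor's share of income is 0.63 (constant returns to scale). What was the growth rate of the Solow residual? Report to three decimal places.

Labor's share = 1 − 0.37 = 0.63.
Capital: 0.37 × 13.54 = 5.0098 pp.
Total hours worked: 0.63 × 0.94 = 0.5922 pp.
TFP growth = 5.66 − 5.602 = 0.058%.

0.058%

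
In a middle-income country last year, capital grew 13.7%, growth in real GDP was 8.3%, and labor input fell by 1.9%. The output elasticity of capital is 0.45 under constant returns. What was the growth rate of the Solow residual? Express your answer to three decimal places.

3.180%

Labor's share = 1 − 0.45 = 0.55.
Capital: 0.45 × 13.7 = 6.165 pp.
Labor input: 0.55 × (-1.9) = -1.045 pp.
TFP growth = 8.3 − 5.12 = 3.18%.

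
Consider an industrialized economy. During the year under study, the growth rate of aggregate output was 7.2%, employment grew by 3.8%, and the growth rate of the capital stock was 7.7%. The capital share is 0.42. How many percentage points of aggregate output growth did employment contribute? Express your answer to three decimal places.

2.204 percentage points

Labor's share = 1 − 0.42 = 0.58.
Contribution = share × growth = 0.58 × 3.8 = 2.204 pp.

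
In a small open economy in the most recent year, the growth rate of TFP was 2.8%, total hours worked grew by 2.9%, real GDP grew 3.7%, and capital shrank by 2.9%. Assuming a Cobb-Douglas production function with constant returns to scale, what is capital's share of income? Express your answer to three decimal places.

gY = gA + α·gK + (1−α)·gL, so gY − gA − gL = α(gK − gL).
3.7 − 2.8 − 2.9 = α × (-2.9 − 2.9).
-2 = -5.8 α, so α = 0.34483.

0.345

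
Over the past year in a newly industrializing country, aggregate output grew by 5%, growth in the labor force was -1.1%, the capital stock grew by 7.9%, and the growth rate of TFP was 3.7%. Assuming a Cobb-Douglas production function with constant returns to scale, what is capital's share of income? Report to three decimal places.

gY = gA + α·gK + (1−α)·gL, so gY − gA − gL = α(gK − gL).
5 − 3.7 + 1.1 = α × (7.9 − (-1.1)).
2.4 = 9 α, so α = 0.26667.

0.267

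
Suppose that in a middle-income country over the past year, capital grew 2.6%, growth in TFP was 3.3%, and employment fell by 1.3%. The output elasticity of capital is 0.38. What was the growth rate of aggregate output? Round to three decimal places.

3.482%

Labor's share = 1 − 0.38 = 0.62.
Capital: 0.38 × 2.6 = 0.988 pp.
Employment: 0.62 × (-1.3) = -0.806 pp.
Output growth = 3.3 + 0.182 = 3.482%.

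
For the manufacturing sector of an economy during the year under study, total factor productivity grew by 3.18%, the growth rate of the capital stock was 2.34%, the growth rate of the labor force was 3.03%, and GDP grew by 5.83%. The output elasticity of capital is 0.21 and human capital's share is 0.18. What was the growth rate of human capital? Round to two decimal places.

Labor's share = 1 − 0.21 − 0.18 = 0.61.
gY = gA + 0.21×2.34 + 0.61×3.03 + 0.18×g.
0.18×g = 5.83 − 3.18 − 2.3397 = 0.3103.
g = 0.3103 / 0.18 = 1.7239%.

Human capital grew 1.72%.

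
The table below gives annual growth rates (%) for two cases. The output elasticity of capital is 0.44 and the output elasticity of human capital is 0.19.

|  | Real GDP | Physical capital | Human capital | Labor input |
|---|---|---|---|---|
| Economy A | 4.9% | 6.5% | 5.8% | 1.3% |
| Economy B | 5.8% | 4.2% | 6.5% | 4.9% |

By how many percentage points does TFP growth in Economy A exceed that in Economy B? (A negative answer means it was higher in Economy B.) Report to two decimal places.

Labor's share = 1 − 0.44 − 0.19 = 0.37.
Economy A: TFP = 4.9 − 2.86 − 1.102 − 0.481 = 0.457%.
Economy B: TFP = 5.8 − 1.848 − 1.235 − 1.813 = 0.904%.
Difference = 0.457 − (0.904) = -0.447 pp.

-0.45 percentage points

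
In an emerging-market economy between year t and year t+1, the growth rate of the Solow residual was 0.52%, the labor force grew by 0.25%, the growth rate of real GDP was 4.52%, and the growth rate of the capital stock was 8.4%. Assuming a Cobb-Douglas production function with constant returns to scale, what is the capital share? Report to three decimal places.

0.460

gY = gA + α·gK + (1−α)·gL, so gY − gA − gL = α(gK − gL).
4.52 − 0.52 − 0.25 = α × (8.4 − 0.25).
3.75 = 8.15 α, so α = 0.46012.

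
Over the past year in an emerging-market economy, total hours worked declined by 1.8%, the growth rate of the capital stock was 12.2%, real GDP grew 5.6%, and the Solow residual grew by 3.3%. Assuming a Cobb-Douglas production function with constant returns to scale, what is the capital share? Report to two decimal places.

gY = gA + α·gK + (1−α)·gL, so gY − gA − gL = α(gK − gL).
5.6 − 3.3 + 1.8 = α × (12.2 − (-1.8)).
4.1 = 14 α, so α = 0.2929.

α = 0.29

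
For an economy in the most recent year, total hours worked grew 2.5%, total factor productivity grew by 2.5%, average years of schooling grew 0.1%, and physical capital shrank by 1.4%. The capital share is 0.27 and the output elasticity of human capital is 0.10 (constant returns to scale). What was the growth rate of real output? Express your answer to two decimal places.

3.71%

Labor's share = 1 − 0.27 − 0.1 = 0.63.
Physical capital: 0.27 × (-1.4) = -0.378 pp.
Average years of schooling: 0.1 × 0.1 = 0.01 pp.
Total hours worked: 0.63 × 2.5 = 1.575 pp.
Output growth = 2.5 + 1.207 = 3.707%.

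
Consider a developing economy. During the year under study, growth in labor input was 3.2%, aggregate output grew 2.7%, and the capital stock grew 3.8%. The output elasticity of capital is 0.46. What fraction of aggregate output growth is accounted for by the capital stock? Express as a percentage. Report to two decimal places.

The capital stock contributed 0.46 × 3.8 = 1.748 pp.
Share of growth = 1.748 / 2.7 × 100 = 64.7407%.

The capital stock accounted for 64.74% of growth.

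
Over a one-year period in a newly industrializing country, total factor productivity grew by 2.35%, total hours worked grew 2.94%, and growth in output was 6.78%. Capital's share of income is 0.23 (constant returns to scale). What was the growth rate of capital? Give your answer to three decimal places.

Capital growth was 9.418%.

Labor's share = 1 − 0.23 = 0.77.
gY = gA + 0.77×2.94 + 0.23×g.
0.23×g = 6.78 − 2.35 − 2.2638 = 2.1662.
g = 2.1662 / 0.23 = 9.41826%.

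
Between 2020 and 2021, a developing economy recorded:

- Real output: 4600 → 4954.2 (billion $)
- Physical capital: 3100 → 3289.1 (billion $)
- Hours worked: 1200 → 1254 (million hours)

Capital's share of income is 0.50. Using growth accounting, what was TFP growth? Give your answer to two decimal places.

Real output growth = (4954.2 − 4600) / 4600 = 7.7%.
Physical capital growth = (3289.1 − 3100) / 3100 = 6.1%.
Hours worked growth = (1254 − 1200) / 1200 = 4.5%.
Labor's share = 1 − 0.5 = 0.5.
Physical capital: 0.5 × 6.1 = 3.05 pp.
Hours worked: 0.5 × 4.5 = 2.25 pp.
TFP growth = 7.7 − 5.3 = 2.4%.

TFP grew 2.40%.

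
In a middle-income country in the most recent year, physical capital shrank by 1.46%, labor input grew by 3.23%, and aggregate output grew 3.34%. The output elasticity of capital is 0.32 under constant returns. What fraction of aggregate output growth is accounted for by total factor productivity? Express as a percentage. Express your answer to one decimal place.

Total factor productivity accounted for 48.2% of growth.

Labor's share = 1 − 0.32 = 0.68.
Physical capital: 0.32 × (-1.46) = -0.4672 pp.
Labor input: 0.68 × 3.23 = 2.1964 pp.
TFP growth = 3.34 − 1.7292 = 1.6108%.
TFP share of growth = 1.6108 / 3.34 × 100 = 48.228%.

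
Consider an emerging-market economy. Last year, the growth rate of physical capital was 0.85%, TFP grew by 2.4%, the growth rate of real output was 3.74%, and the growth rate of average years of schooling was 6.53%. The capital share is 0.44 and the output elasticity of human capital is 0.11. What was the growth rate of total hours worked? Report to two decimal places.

Labor's share = 1 − 0.44 − 0.11 = 0.45.
gY = gA + 0.44×0.85 + 0.11×6.53 + 0.45×g.
0.45×g = 3.74 − 2.4 − 1.0923 = 0.2477.
g = 0.2477 / 0.45 = 0.5504%.

0.55%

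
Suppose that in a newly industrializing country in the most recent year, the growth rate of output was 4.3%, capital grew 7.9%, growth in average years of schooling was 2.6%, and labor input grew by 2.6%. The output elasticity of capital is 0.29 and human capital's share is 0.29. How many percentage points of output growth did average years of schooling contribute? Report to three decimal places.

0.754 pp

Contribution = share × growth = 0.29 × 2.6 = 0.754 pp.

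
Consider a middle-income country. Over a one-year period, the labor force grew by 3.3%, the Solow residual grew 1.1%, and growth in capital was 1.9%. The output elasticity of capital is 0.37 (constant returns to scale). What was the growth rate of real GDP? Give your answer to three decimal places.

3.882%

Labor's share = 1 − 0.37 = 0.63.
Capital: 0.37 × 1.9 = 0.703 pp.
The labor force: 0.63 × 3.3 = 2.079 pp.
Output growth = 1.1 + 2.782 = 3.882%.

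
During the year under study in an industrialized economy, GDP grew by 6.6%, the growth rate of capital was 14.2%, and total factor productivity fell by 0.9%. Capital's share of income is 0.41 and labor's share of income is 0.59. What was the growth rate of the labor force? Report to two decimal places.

Labor's share = 1 − 0.41 = 0.59.
gY = gA + 0.41×14.2 + 0.59×g.
0.59×g = 6.6 + 0.9 − 5.822 = 1.678.
g = 1.678 / 0.59 = 2.8441%.

The labor force grew 2.84%.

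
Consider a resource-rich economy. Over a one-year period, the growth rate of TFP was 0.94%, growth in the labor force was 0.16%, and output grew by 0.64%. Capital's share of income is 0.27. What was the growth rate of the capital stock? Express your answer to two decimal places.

Labor's share = 1 − 0.27 = 0.73.
gY = gA + 0.73×0.16 + 0.27×g.
0.27×g = 0.64 − 0.94 − 0.1168 = -0.4168.
g = -0.4168 / 0.27 = -1.5437%.

-1.54%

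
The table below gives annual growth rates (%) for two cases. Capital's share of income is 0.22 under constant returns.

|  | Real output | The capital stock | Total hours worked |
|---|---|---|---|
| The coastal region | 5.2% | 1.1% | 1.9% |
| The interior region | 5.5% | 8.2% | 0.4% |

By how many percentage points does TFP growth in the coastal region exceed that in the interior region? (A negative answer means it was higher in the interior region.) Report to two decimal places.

Labor's share = 1 − 0.22 = 0.78.
The coastal region: TFP = 5.2 − 0.242 − 1.482 = 3.476%.
The interior region: TFP = 5.5 − 1.804 − 0.312 = 3.384%.
Difference = 3.476 − (3.384) = 0.092 pp.

0.09 percentage points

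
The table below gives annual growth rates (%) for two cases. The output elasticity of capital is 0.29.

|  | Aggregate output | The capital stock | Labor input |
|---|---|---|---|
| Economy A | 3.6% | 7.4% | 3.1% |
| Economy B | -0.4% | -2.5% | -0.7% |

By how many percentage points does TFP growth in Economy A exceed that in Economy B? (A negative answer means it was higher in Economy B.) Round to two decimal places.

-1.57 percentage points

Labor's share = 1 − 0.29 = 0.71.
Economy A: TFP = 3.6 − 2.146 − 2.201 = -0.747%.
Economy B: TFP = -0.4 + 0.725 + 0.497 = 0.822%.
Difference = -0.747 − (0.822) = -1.569 pp.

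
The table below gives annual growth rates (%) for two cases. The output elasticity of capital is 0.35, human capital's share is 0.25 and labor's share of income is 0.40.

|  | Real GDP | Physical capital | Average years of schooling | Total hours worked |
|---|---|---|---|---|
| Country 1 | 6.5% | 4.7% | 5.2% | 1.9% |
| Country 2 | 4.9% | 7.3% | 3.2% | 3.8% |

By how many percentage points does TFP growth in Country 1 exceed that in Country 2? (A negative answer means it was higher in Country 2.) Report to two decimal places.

Labor's share = 1 − 0.35 − 0.25 = 0.4.
Country 1: TFP = 6.5 − 1.645 − 1.3 − 0.76 = 2.795%.
Country 2: TFP = 4.9 − 2.555 − 0.8 − 1.52 = 0.025%.
Difference = 2.795 − (0.025) = 2.77 pp.

2.77 percentage points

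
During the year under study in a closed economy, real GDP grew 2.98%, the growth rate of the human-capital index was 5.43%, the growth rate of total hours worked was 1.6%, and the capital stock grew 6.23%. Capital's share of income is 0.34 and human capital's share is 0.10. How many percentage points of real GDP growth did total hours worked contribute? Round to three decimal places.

Labor's share = 1 − 0.34 − 0.1 = 0.56.
Contribution = share × growth = 0.56 × 1.6 = 0.896 pp.

0.896 pp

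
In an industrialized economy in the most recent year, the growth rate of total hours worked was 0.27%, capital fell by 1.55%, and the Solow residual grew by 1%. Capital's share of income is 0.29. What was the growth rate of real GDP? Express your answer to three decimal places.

0.742%

Labor's share = 1 − 0.29 = 0.71.
Capital: 0.29 × (-1.55) = -0.4495 pp.
Total hours worked: 0.71 × 0.27 = 0.1917 pp.
Output growth = 1 + (-0.2578) = 0.7422%.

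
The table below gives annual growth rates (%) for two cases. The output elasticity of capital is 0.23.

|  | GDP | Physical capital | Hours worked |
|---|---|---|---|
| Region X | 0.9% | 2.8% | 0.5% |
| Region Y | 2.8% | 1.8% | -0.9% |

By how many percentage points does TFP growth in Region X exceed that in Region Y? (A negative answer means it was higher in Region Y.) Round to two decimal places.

Labor's share = 1 − 0.23 = 0.77.
Region X: TFP = 0.9 − 0.644 − 0.385 = -0.129%.
Region Y: TFP = 2.8 − 0.414 + 0.693 = 3.079%.
Difference = -0.129 − (3.079) = -3.208 pp.

-3.21 percentage points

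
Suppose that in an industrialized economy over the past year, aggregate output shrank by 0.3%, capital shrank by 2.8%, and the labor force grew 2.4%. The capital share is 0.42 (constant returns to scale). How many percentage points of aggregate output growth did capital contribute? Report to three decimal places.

-1.176 percentage points

Contribution = share × growth = 0.42 × (-2.8) = -1.176 pp.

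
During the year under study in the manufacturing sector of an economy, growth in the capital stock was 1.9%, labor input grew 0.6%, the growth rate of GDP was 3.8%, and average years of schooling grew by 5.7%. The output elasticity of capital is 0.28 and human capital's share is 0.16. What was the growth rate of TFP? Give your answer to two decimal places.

2.02%

Labor's share = 1 − 0.28 − 0.16 = 0.56.
The capital stock: 0.28 × 1.9 = 0.532 pp.
Average years of schooling: 0.16 × 5.7 = 0.912 pp.
Labor input: 0.56 × 0.6 = 0.336 pp.
TFP growth = 3.8 − 1.78 = 2.02%.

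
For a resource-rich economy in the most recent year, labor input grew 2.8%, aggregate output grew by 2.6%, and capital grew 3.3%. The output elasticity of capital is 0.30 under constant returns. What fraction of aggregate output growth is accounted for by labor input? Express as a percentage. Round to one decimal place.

Labor's share = 1 − 0.3 = 0.7.
Labor input contributed 0.7 × 2.8 = 1.96 pp.
Share of growth = 1.96 / 2.6 × 100 = 75.385%.

Labor input accounted for 75.4% of growth.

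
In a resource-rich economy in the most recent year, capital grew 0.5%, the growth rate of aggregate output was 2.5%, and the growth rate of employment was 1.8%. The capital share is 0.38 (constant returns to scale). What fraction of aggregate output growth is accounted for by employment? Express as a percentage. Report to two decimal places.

44.64%

Labor's share = 1 − 0.38 = 0.62.
Employment contributed 0.62 × 1.8 = 1.116 pp.
Share of growth = 1.116 / 2.5 × 100 = 44.64%.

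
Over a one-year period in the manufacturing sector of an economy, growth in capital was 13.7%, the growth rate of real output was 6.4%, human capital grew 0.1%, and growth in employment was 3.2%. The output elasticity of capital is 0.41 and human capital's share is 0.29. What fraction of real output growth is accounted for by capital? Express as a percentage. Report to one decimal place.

Capital contributed 0.41 × 13.7 = 5.617 pp.
Share of growth = 5.617 / 6.4 × 100 = 87.766%.

Capital accounted for 87.8% of growth.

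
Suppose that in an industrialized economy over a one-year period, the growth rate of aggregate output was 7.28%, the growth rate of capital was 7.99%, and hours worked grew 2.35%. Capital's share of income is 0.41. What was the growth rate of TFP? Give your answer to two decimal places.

Labor's share = 1 − 0.41 = 0.59.
Capital: 0.41 × 7.99 = 3.2759 pp.
Hours worked: 0.59 × 2.35 = 1.3865 pp.
TFP growth = 7.28 − 4.6624 = 2.6176%.

2.62%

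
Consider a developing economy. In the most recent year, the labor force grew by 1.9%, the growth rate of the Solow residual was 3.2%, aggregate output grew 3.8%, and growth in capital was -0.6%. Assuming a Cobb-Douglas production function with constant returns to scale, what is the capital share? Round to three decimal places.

gY = gA + α·gK + (1−α)·gL, so gY − gA − gL = α(gK − gL).
3.8 − 3.2 − 1.9 = α × (-0.6 − 1.9).
-1.3 = -2.5 α, so α = 0.52.

0.520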